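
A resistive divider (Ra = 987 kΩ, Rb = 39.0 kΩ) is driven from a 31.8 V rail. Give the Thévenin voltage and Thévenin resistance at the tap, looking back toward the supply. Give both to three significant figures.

V_th is the open-circuit tap voltage: 31.8 × 39.0/(987 + 39.0) = 1.21 V.
With the supply zeroed, Ra and Rb appear in parallel from the tap: R_th = Ra‖Rb = (987 × 39.0)/1026 = 37.5 kΩ.

V_th = 1.21 V, R_th = 37.5 kΩ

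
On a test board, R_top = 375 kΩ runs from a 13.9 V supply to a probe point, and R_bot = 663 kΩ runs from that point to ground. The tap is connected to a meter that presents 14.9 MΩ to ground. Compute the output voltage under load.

The load sits in parallel with R_bot: R_bot‖R_L = (663 × 14900) / (663 + 14900) = 634.8 kΩ.
V_out = 13.9 × 634.8 / (375 + 634.8) = 13.9 × 634.8/1010 = 8.74 V.
(Unloaded it would have been 8.88 V.)

V_out ≈ 8.74 V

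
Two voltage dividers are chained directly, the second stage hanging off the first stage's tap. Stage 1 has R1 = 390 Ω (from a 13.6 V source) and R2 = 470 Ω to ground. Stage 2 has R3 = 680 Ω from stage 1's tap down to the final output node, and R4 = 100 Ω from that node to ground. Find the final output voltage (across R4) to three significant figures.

Stage 2 presents R3+R4 = 780.0 Ω as a load on stage 1's tap.
Stage 1's lower leg becomes R2‖(R3+R4) = 293.3 Ω, so V_mid = 13.6 × 293.3/683.3 = 5.837 V.
Stage 2 is itself unloaded: V_out = V_mid × R4/(R3+R4) = 5.837 × 100/780.0 = 0.748 V.

V_out ≈ 0.748 V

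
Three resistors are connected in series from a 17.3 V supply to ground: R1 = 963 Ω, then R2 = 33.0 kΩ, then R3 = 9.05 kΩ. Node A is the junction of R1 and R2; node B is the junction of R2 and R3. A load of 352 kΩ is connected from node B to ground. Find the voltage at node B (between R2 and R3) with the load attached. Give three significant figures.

At node B, R3 is in parallel with the load: R3‖R_L = 8823 Ω.
Below node A the resistance is R2 + (R3‖R_L) = 41820 Ω, so V_A = 17.3 × 41820/42790 = 16.91 V.
Then V_B = V_A × (R3‖R_L)/(R2 + R3‖R_L) = 16.91 × 8823/41820 = 3.57 V.

V ≈ 3.57 V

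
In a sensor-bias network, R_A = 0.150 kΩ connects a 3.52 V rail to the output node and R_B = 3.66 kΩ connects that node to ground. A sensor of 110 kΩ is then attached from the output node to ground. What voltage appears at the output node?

V_out ≈ 3.38 V

The load sits in parallel with R_B: R_B‖R_L = (3660 × 110000) / (3660 + 110000) = 3542 Ω.
V_out = 3.52 × 3542 / (150 + 3542) = 3.52 × 3542/3692 = 3.38 V.
(Unloaded it would have been 3.38 V.)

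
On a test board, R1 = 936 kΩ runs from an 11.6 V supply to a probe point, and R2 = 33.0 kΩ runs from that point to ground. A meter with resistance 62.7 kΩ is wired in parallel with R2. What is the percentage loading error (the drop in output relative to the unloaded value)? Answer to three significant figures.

Unloaded V = 11.6 × 33.0/969.0 = 0.3950 V.
Loaded: R2‖R_L = 21.62 kΩ, giving V = 11.6 × 21.62/957.6 = 0.2619 V.
Drop = (0.3950 − 0.2619) / 0.3950 = 33.7 %.

33.7 %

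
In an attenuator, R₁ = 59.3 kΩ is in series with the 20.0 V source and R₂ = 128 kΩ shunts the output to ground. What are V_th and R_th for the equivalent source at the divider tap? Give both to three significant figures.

V_th = 13.7 V, R_th = 40.5 kΩ

V_th is the open-circuit tap voltage: 20.0 × 128/(59.3 + 128) = 13.7 V.
With the supply zeroed, R₁ and R₂ appear in parallel from the tap: R_th = R₁‖R₂ = (59.3 × 128)/187.3 = 40.5 kΩ.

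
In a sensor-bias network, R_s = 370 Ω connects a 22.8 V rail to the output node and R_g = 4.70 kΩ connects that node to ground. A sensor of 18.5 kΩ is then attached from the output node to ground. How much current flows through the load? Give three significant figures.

I_L ≈ 1.12 mA

R_g‖R_L = 3748 Ω; V_out = 22.8 × 3748/4118 = 20.75 V.
I_L = V_out / R_L = 20.75 / 18.5 kΩ = 1.12 mA.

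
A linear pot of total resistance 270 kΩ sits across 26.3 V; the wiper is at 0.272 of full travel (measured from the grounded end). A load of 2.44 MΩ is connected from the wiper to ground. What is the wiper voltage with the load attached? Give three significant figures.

V ≈ 7.00 V

The wiper splits the pot into (1−α)R = 196.6 kΩ above and αR = 73.44 kΩ below.
Lower section ‖ load = 71.29 kΩ.
V_wiper = 26.3 × 71.29/(196.6 + 71.29) = 7.00 V.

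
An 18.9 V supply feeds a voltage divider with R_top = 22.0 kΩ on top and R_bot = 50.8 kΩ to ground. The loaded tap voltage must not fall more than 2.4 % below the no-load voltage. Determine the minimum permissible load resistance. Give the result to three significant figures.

Output resistance R_th = R_top‖R_bot = (22.0 × 50.8)/72.80 = 15.35 kΩ.
The fractional drop is R_th/(R_th + R_L); requiring this ≤ 0.0240 gives R_L ≥ R_th(1/0.0240 − 1) = 15.35 × 40.67 = 624 kΩ.

R_L(min) ≈ 624 kΩ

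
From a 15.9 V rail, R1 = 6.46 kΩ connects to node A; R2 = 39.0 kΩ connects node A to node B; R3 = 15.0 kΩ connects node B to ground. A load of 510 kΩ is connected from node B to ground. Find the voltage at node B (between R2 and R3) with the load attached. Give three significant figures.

V ≈ 3.86 V

At node B, R3 is in parallel with the load: R3‖R_L = 14.57 kΩ.
Below node A the resistance is R2 + (R3‖R_L) = 53.57 kΩ, so V_A = 15.9 × 53.57/60.03 = 14.19 V.
Then V_B = V_A × (R3‖R_L)/(R2 + R3‖R_L) = 14.19 × 14.57/53.57 = 3.86 V.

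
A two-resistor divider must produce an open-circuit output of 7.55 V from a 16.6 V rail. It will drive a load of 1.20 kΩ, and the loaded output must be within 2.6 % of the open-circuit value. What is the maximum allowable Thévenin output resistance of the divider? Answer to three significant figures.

R_th ≤ 32.0 Ω

Loading drop = R_th/(R_th + R_L) ≤ 0.0260, so R_th ≤ R_L · ε/(1−ε) = 1.20 kΩ × 0.0260/0.9740 = 32.0 Ω.
(Any R1, R2 with R2/(R1+R2) = 0.455 and R1‖R2 ≤ 32.0 Ω will meet the spec.)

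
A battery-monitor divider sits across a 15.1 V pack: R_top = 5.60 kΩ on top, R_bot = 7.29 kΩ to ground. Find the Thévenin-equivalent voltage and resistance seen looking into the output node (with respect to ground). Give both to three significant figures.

V_th is the open-circuit tap voltage: 15.1 × 7.29/(5.60 + 7.29) = 8.54 V.
With the supply zeroed, R_top and R_bot appear in parallel from the tap: R_th = R_top‖R_bot = (5.60 × 7.29)/12.89 = 3.17 kΩ.

V_th = 8.54 V, R_th = 3.17 kΩ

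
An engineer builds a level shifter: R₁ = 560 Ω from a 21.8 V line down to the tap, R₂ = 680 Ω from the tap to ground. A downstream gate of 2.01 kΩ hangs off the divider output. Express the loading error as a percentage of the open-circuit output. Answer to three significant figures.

Unloaded V = 21.8 × 680/1240 = 11.955 V.
Loaded: R₂‖R_L = 508.1 Ω, giving V = 21.8 × 508.1/1068 = 10.370 V.
Drop = (11.955 − 10.370) / 11.955 = 13.3 %.

13.3 %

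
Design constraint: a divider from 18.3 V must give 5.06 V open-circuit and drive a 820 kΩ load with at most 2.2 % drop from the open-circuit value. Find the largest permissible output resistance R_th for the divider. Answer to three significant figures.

Loading drop = R_th/(R_th + R_L) ≤ 0.0220, so R_th ≤ R_L · ε/(1−ε) = 820 kΩ × 0.0220/0.9780 = 18.4 kΩ.
(Any R1, R2 with R2/(R1+R2) = 0.277 and R1‖R2 ≤ 18.4 kΩ will meet the spec.)

R_th ≤ 18.4 kΩ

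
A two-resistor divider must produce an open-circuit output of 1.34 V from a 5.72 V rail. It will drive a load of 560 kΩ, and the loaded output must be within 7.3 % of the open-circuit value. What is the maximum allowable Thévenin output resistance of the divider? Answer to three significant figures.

R_th ≤ 44.1 kΩ

Loading drop = R_th/(R_th + R_L) ≤ 0.0730, so R_th ≤ R_L · ε/(1−ε) = 560 kΩ × 0.0730/0.9270 = 44.1 kΩ.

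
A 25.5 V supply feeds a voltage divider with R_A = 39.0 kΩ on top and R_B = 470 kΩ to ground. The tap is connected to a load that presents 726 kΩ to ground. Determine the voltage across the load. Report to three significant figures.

The load sits in parallel with R_B: R_B‖R_L = (470 × 726) / (470 + 726) = 285.3 kΩ.
V_out = 25.5 × 285.3 / (39.0 + 285.3) = 25.5 × 285.3/324.3 = 22.4 V.

V_out ≈ 22.4 V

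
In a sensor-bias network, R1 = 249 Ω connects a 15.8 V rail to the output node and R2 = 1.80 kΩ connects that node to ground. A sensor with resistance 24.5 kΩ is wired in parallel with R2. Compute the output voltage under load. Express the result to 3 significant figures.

The load sits in parallel with R2: R2‖R_L = (1800 × 24500) / (1800 + 24500) = 1677 Ω.
V_out = 15.8 × 1677 / (249 + 1677) = 15.8 × 1677/1926 = 13.8 V.

V_out ≈ 13.8 V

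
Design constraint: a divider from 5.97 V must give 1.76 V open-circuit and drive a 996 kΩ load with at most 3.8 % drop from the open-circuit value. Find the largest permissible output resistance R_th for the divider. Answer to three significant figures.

Loading drop = R_th/(R_th + R_L) ≤ 0.0380, so R_th ≤ R_L · ε/(1−ε) = 996 kΩ × 0.0380/0.9620 = 39.3 kΩ.

R_th ≤ 39.3 kΩ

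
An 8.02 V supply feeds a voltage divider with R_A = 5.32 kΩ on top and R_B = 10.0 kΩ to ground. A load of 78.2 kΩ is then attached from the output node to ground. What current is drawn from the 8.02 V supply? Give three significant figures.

I ≈ 0.565 mA

R_B‖R_L = 8.866 kΩ, so the source sees R_A + R_B‖R_L = 14.19 kΩ.
I = 8.02 V / 14.19 kΩ = 0.565 mA.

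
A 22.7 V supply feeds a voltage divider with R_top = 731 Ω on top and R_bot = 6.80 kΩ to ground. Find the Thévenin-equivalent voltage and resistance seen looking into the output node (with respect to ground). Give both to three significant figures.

V_th is the open-circuit tap voltage: 22.7 × 6800/(731 + 6800) = 20.5 V.
With the supply zeroed, R_top and R_bot appear in parallel from the tap: R_th = R_top‖R_bot = (731 × 6800)/7531 = 660 Ω.

V_th = 20.5 V, R_th = 660 Ω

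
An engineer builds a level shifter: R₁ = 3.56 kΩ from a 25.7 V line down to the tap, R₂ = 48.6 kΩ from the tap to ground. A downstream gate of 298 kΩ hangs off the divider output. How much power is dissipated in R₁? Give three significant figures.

Total resistance from the source is R₁ + (R₂‖R_L) = 45.35 kΩ, so I = 25.7/45.35 kΩ = 0.5668 mA.
P = I²·R₁ = (0.5668 mA)² × 3.56 kΩ = 1.14 mW.

P ≈ 1.14 mW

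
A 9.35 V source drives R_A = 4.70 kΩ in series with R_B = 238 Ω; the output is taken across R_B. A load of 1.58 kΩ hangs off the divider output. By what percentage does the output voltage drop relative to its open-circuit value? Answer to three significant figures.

The divider's output (Thévenin) resistance is R_A‖R_B = 226.5 Ω.
Fractional drop under load = R_th/(R_th + R_L) = 226.5 / (226.5 + 1580) = 0.1254.
So the output falls by 12.5 %.

12.5 %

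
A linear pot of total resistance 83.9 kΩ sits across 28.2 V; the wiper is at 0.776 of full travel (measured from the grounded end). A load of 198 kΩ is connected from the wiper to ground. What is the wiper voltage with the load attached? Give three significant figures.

The wiper splits the pot into (1−α)R = 18.79 kΩ above and αR = 65.11 kΩ below.
Lower section ‖ load = 49.00 kΩ.
V_wiper = 28.2 × 49.00/(18.79 + 49.00) = 20.4 V.

V ≈ 20.4 V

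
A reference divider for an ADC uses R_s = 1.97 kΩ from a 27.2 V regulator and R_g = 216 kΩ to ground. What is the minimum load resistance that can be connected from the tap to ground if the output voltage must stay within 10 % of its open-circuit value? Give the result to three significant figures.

R_L(min) ≈ 17.6 kΩ

Output resistance R_th = R_s‖R_g = (1.97 × 216)/218.0 = 1.952 kΩ.
The fractional drop is R_th/(R_th + R_L); requiring this ≤ 0.100 gives R_L ≥ R_th(1/0.100 − 1) = 1.952 × 9.000 = 17.6 kΩ.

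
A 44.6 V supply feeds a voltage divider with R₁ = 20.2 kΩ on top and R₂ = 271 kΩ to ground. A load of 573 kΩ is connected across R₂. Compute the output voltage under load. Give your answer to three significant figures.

V_out ≈ 40.2 V

The load sits in parallel with R₂: R₂‖R_L = (271 × 573) / (271 + 573) = 184.0 kΩ.
V_out = 44.6 × 184.0 / (20.2 + 184.0) = 44.6 × 184.0/204.2 = 40.2 V.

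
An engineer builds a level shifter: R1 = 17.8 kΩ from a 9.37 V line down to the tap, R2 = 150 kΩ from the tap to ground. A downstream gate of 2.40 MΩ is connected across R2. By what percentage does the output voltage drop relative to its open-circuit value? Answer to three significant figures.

The divider's output (Thévenin) resistance is R1‖R2 = 15.91 kΩ.
Fractional drop under load = R_th/(R_th + R_L) = 15.91 / (15.91 + 2400) = 0.006586.
So the output falls by 0.659 %.

0.659 %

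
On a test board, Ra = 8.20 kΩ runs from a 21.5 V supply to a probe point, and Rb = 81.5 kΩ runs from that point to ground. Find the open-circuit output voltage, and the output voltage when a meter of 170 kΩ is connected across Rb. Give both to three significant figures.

Unloaded: 19.5 V; loaded: 18.7 V

Open-circuit: V = 21.5 × 81.5/(8.20 + 81.5) = 19.5 V.
With the load, Rb becomes Rb‖R_L = 55.09 kΩ, so V = 21.5 × 55.09/63.29 = 18.7 V.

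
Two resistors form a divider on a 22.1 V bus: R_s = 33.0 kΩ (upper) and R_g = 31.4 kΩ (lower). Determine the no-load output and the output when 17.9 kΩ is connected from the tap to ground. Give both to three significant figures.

Unloaded: 10.8 V; loaded: 5.67 V

Open-circuit: V = 22.1 × 31.4/(33.0 + 31.4) = 10.8 V.
With the load, R_g becomes R_g‖R_L = 11.40 kΩ, so V = 22.1 × 11.40/44.40 = 5.67 V.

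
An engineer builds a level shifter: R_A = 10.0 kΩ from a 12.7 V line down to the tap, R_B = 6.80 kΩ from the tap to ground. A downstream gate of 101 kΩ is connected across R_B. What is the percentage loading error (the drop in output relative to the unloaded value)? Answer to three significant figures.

The divider's output (Thévenin) resistance is R_A‖R_B = 4.048 kΩ.
Fractional drop under load = R_th/(R_th + R_L) = 4.048 / (4.048 + 101) = 0.03853.
So the output falls by 3.85 %.

3.85 %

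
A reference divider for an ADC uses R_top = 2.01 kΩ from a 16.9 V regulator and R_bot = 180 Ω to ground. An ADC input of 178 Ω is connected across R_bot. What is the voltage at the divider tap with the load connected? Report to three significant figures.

The load sits in parallel with R_bot: R_bot‖R_L = (180 × 178) / (180 + 178) = 89.50 Ω.
V_out = 16.9 × 89.50 / (2010 + 89.50) = 16.9 × 89.50/2099 = 0.720 V.
(Unloaded it would have been 1.39 V.)

V_out ≈ 0.720 V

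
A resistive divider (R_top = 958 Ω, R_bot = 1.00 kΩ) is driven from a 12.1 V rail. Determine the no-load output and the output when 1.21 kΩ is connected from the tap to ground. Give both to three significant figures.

Unloaded: 6.18 V; loaded: 4.40 V

Open-circuit: V = 12.1 × 1000/(958 + 1000) = 6.18 V.
With the load, R_bot becomes R_bot‖R_L = 547.5 Ω, so V = 12.1 × 547.5/1506 = 4.40 V.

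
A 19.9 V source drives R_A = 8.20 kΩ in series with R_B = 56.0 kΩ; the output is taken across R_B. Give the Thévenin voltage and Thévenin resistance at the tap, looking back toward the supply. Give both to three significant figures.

V_th is the open-circuit tap voltage: 19.9 × 56.0/(8.20 + 56.0) = 17.4 V.
With the supply zeroed, R_A and R_B appear in parallel from the tap: R_th = R_A‖R_B = (8.20 × 56.0)/64.20 = 7.15 kΩ.

V_th = 17.4 V, R_th = 7.15 kΩ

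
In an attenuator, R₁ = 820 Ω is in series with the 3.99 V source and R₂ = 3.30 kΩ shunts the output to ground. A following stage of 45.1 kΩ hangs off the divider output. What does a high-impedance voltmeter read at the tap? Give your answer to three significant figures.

V_out ≈ 3.15 V

The load sits in parallel with R₂: R₂‖R_L = (3300 × 45100) / (3300 + 45100) = 3075 Ω.
V_out = 3.99 × 3075 / (820 + 3075) = 3.99 × 3075/3895 = 3.15 V.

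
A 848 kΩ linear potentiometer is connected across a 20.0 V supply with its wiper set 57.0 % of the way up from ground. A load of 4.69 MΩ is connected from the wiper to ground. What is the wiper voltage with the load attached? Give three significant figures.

V ≈ 10.9 V

The wiper splits the pot into (1−α)R = 364.6 kΩ above and αR = 483.4 kΩ below.
Lower section ‖ load = 438.2 kΩ.
V_wiper = 20.0 × 438.2/(364.6 + 438.2) = 10.9 V.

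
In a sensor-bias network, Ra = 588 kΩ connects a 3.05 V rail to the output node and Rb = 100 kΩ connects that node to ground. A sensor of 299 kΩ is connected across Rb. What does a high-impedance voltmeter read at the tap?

The load sits in parallel with Rb: Rb‖R_L = (100 × 299) / (100 + 299) = 74.94 kΩ.
V_out = 3.05 × 74.94 / (588 + 74.94) = 3.05 × 74.94/662.9 = 0.345 V.

V_out ≈ 0.345 V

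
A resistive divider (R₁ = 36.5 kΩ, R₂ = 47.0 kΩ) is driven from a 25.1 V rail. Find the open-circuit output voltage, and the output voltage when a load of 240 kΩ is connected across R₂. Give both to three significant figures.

Unloaded: 14.1 V; loaded: 13.0 V

Open-circuit: V = 25.1 × 47.0/(36.5 + 47.0) = 14.1 V.
With the load, R₂ becomes R₂‖R_L = 39.30 kΩ, so V = 25.1 × 39.30/75.80 = 13.0 V.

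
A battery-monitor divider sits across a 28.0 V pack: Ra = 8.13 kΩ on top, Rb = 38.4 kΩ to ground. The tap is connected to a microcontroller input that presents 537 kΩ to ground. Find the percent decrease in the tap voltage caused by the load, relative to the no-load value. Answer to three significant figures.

1.23 %

The divider's output (Thévenin) resistance is Ra‖Rb = 6.709 kΩ.
Fractional drop under load = R_th/(R_th + R_L) = 6.709 / (6.709 + 537) = 0.01234.
So the output falls by 1.23 %.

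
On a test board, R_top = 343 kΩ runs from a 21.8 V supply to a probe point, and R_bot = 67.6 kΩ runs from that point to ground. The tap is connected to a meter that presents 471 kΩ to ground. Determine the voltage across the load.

V_out ≈ 3.20 V

The load sits in parallel with R_bot: R_bot‖R_L = (67.6 × 471) / (67.6 + 471) = 59.12 kΩ.
V_out = 21.8 × 59.12 / (343 + 59.12) = 21.8 × 59.12/402.1 = 3.20 V.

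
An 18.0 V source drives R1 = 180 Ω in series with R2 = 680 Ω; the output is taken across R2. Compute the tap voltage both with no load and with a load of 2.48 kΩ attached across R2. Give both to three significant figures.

Unloaded: 14.2 V; loaded: 13.5 V

Open-circuit: V = 18.0 × 680/(180 + 680) = 14.2 V.
With the load, R2 becomes R2‖R_L = 533.7 Ω, so V = 18.0 × 533.7/713.7 = 13.5 V.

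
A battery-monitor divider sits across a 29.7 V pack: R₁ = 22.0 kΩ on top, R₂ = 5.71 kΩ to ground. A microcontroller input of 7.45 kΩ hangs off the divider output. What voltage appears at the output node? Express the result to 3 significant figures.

V_out ≈ 3.80 V

The load sits in parallel with R₂: R₂‖R_L = (5.71 × 7.45) / (5.71 + 7.45) = 3.232 kΩ.
V_out = 29.7 × 3.232 / (22.0 + 3.232) = 29.7 × 3.232/25.23 = 3.80 V.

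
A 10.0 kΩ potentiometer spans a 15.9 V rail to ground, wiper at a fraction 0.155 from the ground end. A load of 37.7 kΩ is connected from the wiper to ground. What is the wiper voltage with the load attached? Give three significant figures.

V ≈ 2.38 V

The wiper splits the pot into (1−α)R = 8.450 kΩ above and αR = 1.550 kΩ below.
Lower section ‖ load = 1.489 kΩ.
V_wiper = 15.9 × 1.489/(8.450 + 1.489) = 2.38 V.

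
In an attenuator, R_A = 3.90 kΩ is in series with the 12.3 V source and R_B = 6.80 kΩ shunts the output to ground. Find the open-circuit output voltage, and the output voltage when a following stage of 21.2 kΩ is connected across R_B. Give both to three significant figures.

Open-circuit: V = 12.3 × 6.80/(3.90 + 6.80) = 7.82 V.
With the load, R_B becomes R_B‖R_L = 5.149 kΩ, so V = 12.3 × 5.149/9.049 = 7.00 V.

Unloaded: 7.82 V; loaded: 7.00 V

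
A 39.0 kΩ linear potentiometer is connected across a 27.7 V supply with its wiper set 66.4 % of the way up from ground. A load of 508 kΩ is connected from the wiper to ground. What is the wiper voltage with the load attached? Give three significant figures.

V ≈ 18.1 V

The wiper splits the pot into (1−α)R = 13.10 kΩ above and αR = 25.90 kΩ below.
Lower section ‖ load = 24.64 kΩ.
V_wiper = 27.7 × 24.64/(13.10 + 24.64) = 18.1 V.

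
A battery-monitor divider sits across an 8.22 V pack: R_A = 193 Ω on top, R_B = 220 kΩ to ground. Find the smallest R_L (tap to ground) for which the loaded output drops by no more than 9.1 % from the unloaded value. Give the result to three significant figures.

Output resistance R_th = R_A‖R_B = (193 × 220000)/220200 = 192.8 Ω.
The fractional drop is R_th/(R_th + R_L); requiring this ≤ 0.0910 gives R_L ≥ R_th(1/0.0910 − 1) = 192.8 × 9.989 = 1.93 kΩ.

R_L(min) ≈ 1.93 kΩ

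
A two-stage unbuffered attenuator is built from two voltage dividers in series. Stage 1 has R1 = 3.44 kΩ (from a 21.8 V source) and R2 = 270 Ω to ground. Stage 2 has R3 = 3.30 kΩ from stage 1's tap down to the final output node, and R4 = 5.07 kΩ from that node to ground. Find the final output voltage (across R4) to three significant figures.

V_out ≈ 0.933 V

Stage 2 presents R3+R4 = 8370 Ω as a load on stage 1's tap.
Stage 1's lower leg becomes R2‖(R3+R4) = 261.6 Ω, so V_mid = 21.8 × 261.6/3702 = 1.540 V.
Stage 2 is itself unloaded: V_out = V_mid × R4/(R3+R4) = 1.540 × 5070/8370 = 0.933 V.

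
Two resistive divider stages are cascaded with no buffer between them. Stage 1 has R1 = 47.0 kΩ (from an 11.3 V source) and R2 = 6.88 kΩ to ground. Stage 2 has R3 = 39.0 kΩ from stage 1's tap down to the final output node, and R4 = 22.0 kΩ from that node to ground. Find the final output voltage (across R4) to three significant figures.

V_out ≈ 0.474 V

Stage 2 presents R3+R4 = 61.00 kΩ as a load on stage 1's tap.
Stage 1's lower leg becomes R2‖(R3+R4) = 6.183 kΩ, so V_mid = 11.3 × 6.183/53.18 = 1.314 V.
Stage 2 is itself unloaded: V_out = V_mid × R4/(R3+R4) = 1.314 × 22.0/61.00 = 0.474 V.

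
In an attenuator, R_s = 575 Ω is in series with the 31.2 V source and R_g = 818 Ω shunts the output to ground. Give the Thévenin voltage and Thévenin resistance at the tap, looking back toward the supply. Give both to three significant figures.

V_th = 18.3 V, R_th = 338 Ω

V_th is the open-circuit tap voltage: 31.2 × 818/(575 + 818) = 18.3 V.
With the supply zeroed, R_s and R_g appear in parallel from the tap: R_th = R_s‖R_g = (575 × 818)/1393 = 338 Ω.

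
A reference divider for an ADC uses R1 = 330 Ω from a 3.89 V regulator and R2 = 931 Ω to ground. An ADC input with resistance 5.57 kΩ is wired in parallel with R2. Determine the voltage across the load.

V_out ≈ 2.75 V

The load sits in parallel with R2: R2‖R_L = (931 × 5570) / (931 + 5570) = 797.7 Ω.
V_out = 3.89 × 797.7 / (330 + 797.7) = 3.89 × 797.7/1128 = 2.75 V.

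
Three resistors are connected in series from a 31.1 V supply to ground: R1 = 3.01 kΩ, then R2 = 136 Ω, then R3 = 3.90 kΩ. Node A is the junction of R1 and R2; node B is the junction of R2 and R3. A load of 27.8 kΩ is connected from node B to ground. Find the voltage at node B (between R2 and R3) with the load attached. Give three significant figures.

At node B, R3 is in parallel with the load: R3‖R_L = 3420 Ω.
Below node A the resistance is R2 + (R3‖R_L) = 3556 Ω, so V_A = 31.1 × 3556/6566 = 16.84 V.
Then V_B = V_A × (R3‖R_L)/(R2 + R3‖R_L) = 16.84 × 3420/3556 = 16.2 V.

V ≈ 16.2 V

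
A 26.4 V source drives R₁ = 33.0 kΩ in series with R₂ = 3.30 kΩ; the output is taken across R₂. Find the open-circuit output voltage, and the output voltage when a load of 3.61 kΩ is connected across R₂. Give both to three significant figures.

Open-circuit: V = 26.4 × 3.30/(33.0 + 3.30) = 2.40 V.
With the load, R₂ becomes R₂‖R_L = 1.724 kΩ, so V = 26.4 × 1.724/34.72 = 1.31 V.

Unloaded: 2.40 V; loaded: 1.31 V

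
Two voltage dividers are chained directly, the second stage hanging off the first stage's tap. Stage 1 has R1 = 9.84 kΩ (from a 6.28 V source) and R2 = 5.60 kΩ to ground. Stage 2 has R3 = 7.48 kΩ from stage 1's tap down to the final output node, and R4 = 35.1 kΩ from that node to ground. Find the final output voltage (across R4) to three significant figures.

V_out ≈ 1.73 V

Stage 2 presents R3+R4 = 42.58 kΩ as a load on stage 1's tap.
Stage 1's lower leg becomes R2‖(R3+R4) = 4.949 kΩ, so V_mid = 6.28 × 4.949/14.79 = 2.102 V.
Stage 2 is itself unloaded: V_out = V_mid × R4/(R3+R4) = 2.102 × 35.1/42.58 = 1.73 V.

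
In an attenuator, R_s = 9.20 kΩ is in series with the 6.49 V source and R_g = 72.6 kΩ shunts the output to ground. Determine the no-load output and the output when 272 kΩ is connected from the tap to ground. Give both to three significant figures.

Unloaded: 5.76 V; loaded: 5.59 V

Open-circuit: V = 6.49 × 72.6/(9.20 + 72.6) = 5.76 V.
With the load, R_g becomes R_g‖R_L = 57.30 kΩ, so V = 6.49 × 57.30/66.50 = 5.59 V.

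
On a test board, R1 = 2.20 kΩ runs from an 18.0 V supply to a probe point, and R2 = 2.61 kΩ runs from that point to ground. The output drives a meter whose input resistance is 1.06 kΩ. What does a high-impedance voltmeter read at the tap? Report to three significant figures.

V_out ≈ 4.59 V

The load sits in parallel with R2: R2‖R_L = (2.61 × 1.06) / (2.61 + 1.06) = 0.7538 kΩ.
V_out = 18.0 × 0.7538 / (2.20 + 0.7538) = 18.0 × 0.7538/2.954 = 4.59 V.
(Unloaded it would have been 9.77 V.)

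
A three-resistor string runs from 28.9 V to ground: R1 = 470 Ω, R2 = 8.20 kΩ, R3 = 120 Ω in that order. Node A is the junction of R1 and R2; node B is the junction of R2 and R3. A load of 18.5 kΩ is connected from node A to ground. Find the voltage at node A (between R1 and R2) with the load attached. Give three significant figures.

Below node A the series string R2+R3 = 8320 Ω sits in parallel with the 18500 Ω load: 5739 Ω.
V_A = 28.9 × 5739/(470 + 5739) = 26.7 V.

V ≈ 26.7 V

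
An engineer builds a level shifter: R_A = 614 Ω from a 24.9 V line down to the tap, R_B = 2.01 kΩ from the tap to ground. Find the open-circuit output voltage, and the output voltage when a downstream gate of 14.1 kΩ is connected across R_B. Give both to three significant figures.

Open-circuit: V = 24.9 × 2010/(614 + 2010) = 19.1 V.
With the load, R_B becomes R_B‖R_L = 1759 Ω, so V = 24.9 × 1759/2373 = 18.5 V.

Unloaded: 19.1 V; loaded: 18.5 V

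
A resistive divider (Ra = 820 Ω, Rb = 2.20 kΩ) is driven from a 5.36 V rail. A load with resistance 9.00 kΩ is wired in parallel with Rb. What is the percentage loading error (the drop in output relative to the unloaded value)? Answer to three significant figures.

6.22 %

The divider's output (Thévenin) resistance is Ra‖Rb = 597.4 Ω.
Fractional drop under load = R_th/(R_th + R_L) = 597.4 / (597.4 + 9000) = 0.06224.
So the output falls by 6.22 %.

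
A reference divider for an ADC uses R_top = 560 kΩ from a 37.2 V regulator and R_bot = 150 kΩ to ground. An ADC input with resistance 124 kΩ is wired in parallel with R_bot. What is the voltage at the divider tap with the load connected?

V_out ≈ 4.02 V

The load sits in parallel with R_bot: R_bot‖R_L = (150 × 124) / (150 + 124) = 67.88 kΩ.
V_out = 37.2 × 67.88 / (560 + 67.88) = 37.2 × 67.88/627.9 = 4.02 V.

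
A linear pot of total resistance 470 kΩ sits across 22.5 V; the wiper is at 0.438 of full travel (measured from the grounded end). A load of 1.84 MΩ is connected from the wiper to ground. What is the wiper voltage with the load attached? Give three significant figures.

V ≈ 9.27 V

The wiper splits the pot into (1−α)R = 264.1 kΩ above and αR = 205.9 kΩ below.
Lower section ‖ load = 185.1 kΩ.
V_wiper = 22.5 × 185.1/(264.1 + 185.1) = 9.27 V.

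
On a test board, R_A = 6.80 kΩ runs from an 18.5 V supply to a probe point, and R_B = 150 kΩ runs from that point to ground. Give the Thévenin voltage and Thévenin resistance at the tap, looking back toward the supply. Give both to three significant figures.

V_th is the open-circuit tap voltage: 18.5 × 150/(6.80 + 150) = 17.7 V.
With the supply zeroed, R_A and R_B appear in parallel from the tap: R_th = R_A‖R_B = (6.80 × 150)/156.8 = 6.51 kΩ.

V_th = 17.7 V, R_th = 6.51 kΩ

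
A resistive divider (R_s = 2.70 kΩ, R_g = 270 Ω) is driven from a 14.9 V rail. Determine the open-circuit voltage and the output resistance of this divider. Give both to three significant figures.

V_th is the open-circuit tap voltage: 14.9 × 270/(2700 + 270) = 1.35 V.
With the supply zeroed, R_s and R_g appear in parallel from the tap: R_th = R_s‖R_g = (2700 × 270)/2970 = 245 Ω.

V_th = 1.35 V, R_th = 245 Ω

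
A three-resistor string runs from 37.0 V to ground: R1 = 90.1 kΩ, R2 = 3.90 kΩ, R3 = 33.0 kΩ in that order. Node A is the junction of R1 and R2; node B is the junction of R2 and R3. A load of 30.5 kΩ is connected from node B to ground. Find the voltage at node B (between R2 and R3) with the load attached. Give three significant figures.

At node B, R3 is in parallel with the load: R3‖R_L = 15.85 kΩ.
Below node A the resistance is R2 + (R3‖R_L) = 19.75 kΩ, so V_A = 37.0 × 19.75/109.9 = 6.652 V.
Then V_B = V_A × (R3‖R_L)/(R2 + R3‖R_L) = 6.652 × 15.85/19.75 = 5.34 V.

V ≈ 5.34 V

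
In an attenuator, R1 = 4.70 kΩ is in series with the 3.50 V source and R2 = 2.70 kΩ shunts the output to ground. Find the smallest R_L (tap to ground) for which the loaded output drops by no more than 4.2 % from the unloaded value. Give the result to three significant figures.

R_L(min) ≈ 39.1 kΩ

Output resistance R_th = R1‖R2 = (4.70 × 2.70)/7.400 = 1.715 kΩ.
The fractional drop is R_th/(R_th + R_L); requiring this ≤ 0.0420 gives R_L ≥ R_th(1/0.0420 − 1) = 1.715 × 22.81 = 39.1 kΩ.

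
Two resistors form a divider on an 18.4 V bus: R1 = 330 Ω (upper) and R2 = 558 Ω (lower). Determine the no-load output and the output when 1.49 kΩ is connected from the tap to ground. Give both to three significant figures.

Open-circuit: V = 18.4 × 558/(330 + 558) = 11.6 V.
With the load, R2 becomes R2‖R_L = 406.0 Ω, so V = 18.4 × 406.0/736.0 = 10.1 V.

Unloaded: 11.6 V; loaded: 10.1 V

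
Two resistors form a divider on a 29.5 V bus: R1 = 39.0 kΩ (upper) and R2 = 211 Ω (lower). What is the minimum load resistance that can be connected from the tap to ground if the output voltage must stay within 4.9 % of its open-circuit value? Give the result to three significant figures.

R_L(min) ≈ 4.07 kΩ

Output resistance R_th = R1‖R2 = (39000 × 211)/39210 = 209.9 Ω.
The fractional drop is R_th/(R_th + R_L); requiring this ≤ 0.0490 gives R_L ≥ R_th(1/0.0490 − 1) = 209.9 × 19.41 = 4.07 kΩ.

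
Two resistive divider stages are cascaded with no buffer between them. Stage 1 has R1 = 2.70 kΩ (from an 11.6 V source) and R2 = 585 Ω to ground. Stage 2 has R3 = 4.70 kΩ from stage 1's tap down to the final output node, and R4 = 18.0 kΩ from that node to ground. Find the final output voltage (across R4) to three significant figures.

Stage 2 presents R3+R4 = 22700 Ω as a load on stage 1's tap.
Stage 1's lower leg becomes R2‖(R3+R4) = 570.3 Ω, so V_mid = 11.6 × 570.3/3270 = 2.023 V.
Stage 2 is itself unloaded: V_out = V_mid × R4/(R3+R4) = 2.023 × 18000/22700 = 1.60 V.

V_out ≈ 1.60 V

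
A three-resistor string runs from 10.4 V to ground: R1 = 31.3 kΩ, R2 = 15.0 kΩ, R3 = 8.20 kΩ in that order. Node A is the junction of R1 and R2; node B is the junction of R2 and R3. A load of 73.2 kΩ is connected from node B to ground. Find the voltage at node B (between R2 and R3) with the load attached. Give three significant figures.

At node B, R3 is in parallel with the load: R3‖R_L = 7.374 kΩ.
Below node A the resistance is R2 + (R3‖R_L) = 22.37 kΩ, so V_A = 10.4 × 22.37/53.67 = 4.335 V.
Then V_B = V_A × (R3‖R_L)/(R2 + R3‖R_L) = 4.335 × 7.374/22.37 = 1.43 V.

V ≈ 1.43 V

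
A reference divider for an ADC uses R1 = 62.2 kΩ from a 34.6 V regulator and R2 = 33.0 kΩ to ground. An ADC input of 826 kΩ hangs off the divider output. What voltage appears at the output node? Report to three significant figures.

The load sits in parallel with R2: R2‖R_L = (33.0 × 826) / (33.0 + 826) = 31.73 kΩ.
V_out = 34.6 × 31.73 / (62.2 + 31.73) = 34.6 × 31.73/93.93 = 11.7 V.

V_out ≈ 11.7 V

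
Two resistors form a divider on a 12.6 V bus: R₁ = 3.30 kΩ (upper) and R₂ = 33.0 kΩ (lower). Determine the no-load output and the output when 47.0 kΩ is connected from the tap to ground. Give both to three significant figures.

Unloaded: 11.5 V; loaded: 10.8 V

Open-circuit: V = 12.6 × 33.0/(3.30 + 33.0) = 11.5 V.
With the load, R₂ becomes R₂‖R_L = 19.39 kΩ, so V = 12.6 × 19.39/22.69 = 10.8 V.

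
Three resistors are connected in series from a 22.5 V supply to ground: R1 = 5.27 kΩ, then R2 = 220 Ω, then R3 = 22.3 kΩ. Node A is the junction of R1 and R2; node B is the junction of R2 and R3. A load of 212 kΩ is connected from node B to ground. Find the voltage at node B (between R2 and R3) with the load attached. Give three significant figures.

At node B, R3 is in parallel with the load: R3‖R_L = 20180 Ω.
Below node A the resistance is R2 + (R3‖R_L) = 20400 Ω, so V_A = 22.5 × 20400/25670 = 17.88 V.
Then V_B = V_A × (R3‖R_L)/(R2 + R3‖R_L) = 17.88 × 20180/20400 = 17.7 V.

V ≈ 17.7 V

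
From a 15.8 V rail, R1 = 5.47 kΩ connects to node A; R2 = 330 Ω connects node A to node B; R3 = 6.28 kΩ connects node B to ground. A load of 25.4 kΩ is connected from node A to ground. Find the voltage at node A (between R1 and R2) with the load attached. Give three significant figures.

Below node A the series string R2+R3 = 6610 Ω sits in parallel with the 25400 Ω load: 5245 Ω.
V_A = 15.8 × 5245/(5470 + 5245) = 7.73 V.

V ≈ 7.73 V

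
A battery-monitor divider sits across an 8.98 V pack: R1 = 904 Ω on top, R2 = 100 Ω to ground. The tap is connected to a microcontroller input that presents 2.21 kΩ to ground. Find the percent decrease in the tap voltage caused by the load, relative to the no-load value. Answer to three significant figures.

The divider's output (Thévenin) resistance is R1‖R2 = 90.04 Ω.
Fractional drop under load = R_th/(R_th + R_L) = 90.04 / (90.04 + 2210) = 0.03915.
So the output falls by 3.91 %.

3.91 %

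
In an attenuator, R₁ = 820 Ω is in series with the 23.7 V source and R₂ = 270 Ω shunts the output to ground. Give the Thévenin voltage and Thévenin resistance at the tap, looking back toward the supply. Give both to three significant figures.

V_th is the open-circuit tap voltage: 23.7 × 270/(820 + 270) = 5.87 V.
With the supply zeroed, R₁ and R₂ appear in parallel from the tap: R_th = R₁‖R₂ = (820 × 270)/1090 = 203 Ω.

V_th = 5.87 V, R_th = 203 Ω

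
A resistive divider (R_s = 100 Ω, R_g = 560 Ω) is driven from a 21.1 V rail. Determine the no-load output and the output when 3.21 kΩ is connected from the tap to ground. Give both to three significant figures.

Open-circuit: V = 21.1 × 560/(100 + 560) = 17.9 V.
With the load, R_g becomes R_g‖R_L = 476.8 Ω, so V = 21.1 × 476.8/576.8 = 17.4 V.

Unloaded: 17.9 V; loaded: 17.4 V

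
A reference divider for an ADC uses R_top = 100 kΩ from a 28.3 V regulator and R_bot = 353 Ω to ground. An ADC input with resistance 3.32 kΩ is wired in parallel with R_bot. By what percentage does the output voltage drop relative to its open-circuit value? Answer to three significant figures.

9.58 %

The divider's output (Thévenin) resistance is R_top‖R_bot = 351.8 Ω.
Fractional drop under load = R_th/(R_th + R_L) = 351.8 / (351.8 + 3320) = 0.09580.
So the output falls by 9.58 %.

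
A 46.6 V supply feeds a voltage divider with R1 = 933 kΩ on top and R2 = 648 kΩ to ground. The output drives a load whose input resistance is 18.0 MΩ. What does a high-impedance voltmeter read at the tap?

The load sits in parallel with R2: R2‖R_L = (648 × 18000) / (648 + 18000) = 625.5 kΩ.
V_out = 46.6 × 625.5 / (933 + 625.5) = 46.6 × 625.5/1558 = 18.7 V.
(Unloaded it would have been 19.1 V.)

V_out ≈ 18.7 V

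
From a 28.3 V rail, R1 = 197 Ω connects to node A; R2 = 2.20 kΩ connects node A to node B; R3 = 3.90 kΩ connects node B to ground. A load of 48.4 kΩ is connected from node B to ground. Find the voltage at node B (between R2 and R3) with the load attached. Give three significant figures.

At node B, R3 is in parallel with the load: R3‖R_L = 3609 Ω.
Below node A the resistance is R2 + (R3‖R_L) = 5809 Ω, so V_A = 28.3 × 5809/6006 = 27.37 V.
Then V_B = V_A × (R3‖R_L)/(R2 + R3‖R_L) = 27.37 × 3609/5809 = 17.0 V.

V ≈ 17.0 V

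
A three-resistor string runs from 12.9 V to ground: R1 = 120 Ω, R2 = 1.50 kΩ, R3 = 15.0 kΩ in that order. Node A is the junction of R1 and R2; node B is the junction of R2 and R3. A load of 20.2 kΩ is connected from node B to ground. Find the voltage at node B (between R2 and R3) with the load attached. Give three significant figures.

V ≈ 10.9 V

At node B, R3 is in parallel with the load: R3‖R_L = 8608 Ω.
Below node A the resistance is R2 + (R3‖R_L) = 10110 Ω, so V_A = 12.9 × 10110/10230 = 12.75 V.
Then V_B = V_A × (R3‖R_L)/(R2 + R3‖R_L) = 12.75 × 8608/10110 = 10.9 V.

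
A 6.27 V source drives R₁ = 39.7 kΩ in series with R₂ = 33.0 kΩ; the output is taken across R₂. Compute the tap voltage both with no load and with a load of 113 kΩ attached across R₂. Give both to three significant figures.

Open-circuit: V = 6.27 × 33.0/(39.7 + 33.0) = 2.85 V.
With the load, R₂ becomes R₂‖R_L = 25.54 kΩ, so V = 6.27 × 25.54/65.24 = 2.45 V.

Unloaded: 2.85 V; loaded: 2.45 V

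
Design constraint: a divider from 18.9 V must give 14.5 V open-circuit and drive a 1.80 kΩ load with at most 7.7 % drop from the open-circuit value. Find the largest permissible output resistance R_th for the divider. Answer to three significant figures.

Loading drop = R_th/(R_th + R_L) ≤ 0.0770, so R_th ≤ R_L · ε/(1−ε) = 1.80 kΩ × 0.0770/0.9230 = 150 Ω.
(Any R1, R2 with R2/(R1+R2) = 0.767 and R1‖R2 ≤ 150 Ω will meet the spec.)

R_th ≤ 150 Ω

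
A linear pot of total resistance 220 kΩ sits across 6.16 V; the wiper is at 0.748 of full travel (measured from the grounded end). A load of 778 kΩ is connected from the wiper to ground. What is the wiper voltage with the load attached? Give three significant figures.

V ≈ 4.37 V

The wiper splits the pot into (1−α)R = 55.44 kΩ above and αR = 164.6 kΩ below.
Lower section ‖ load = 135.8 kΩ.
V_wiper = 6.16 × 135.8/(55.44 + 135.8) = 4.37 V.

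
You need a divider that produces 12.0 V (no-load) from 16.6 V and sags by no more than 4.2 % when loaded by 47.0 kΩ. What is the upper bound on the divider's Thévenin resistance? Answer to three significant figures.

R_th ≤ 2.06 kΩ

Loading drop = R_th/(R_th + R_L) ≤ 0.0420, so R_th ≤ R_L · ε/(1−ε) = 47.0 kΩ × 0.0420/0.9580 = 2.06 kΩ.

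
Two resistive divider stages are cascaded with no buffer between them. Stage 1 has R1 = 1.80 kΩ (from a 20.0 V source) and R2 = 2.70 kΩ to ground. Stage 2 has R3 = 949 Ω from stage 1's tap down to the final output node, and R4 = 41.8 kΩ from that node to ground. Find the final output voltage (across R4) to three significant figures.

Stage 2 presents R3+R4 = 42750 Ω as a load on stage 1's tap.
Stage 1's lower leg becomes R2‖(R3+R4) = 2540 Ω, so V_mid = 20.0 × 2540/4340 = 11.70 V.
Stage 2 is itself unloaded: V_out = V_mid × R4/(R3+R4) = 11.70 × 41800/42750 = 11.4 V.

V_out ≈ 11.4 V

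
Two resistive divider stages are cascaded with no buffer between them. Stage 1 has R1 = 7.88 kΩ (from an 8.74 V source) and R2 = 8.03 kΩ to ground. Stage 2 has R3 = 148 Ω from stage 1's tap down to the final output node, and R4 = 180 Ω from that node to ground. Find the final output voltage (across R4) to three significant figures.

V_out ≈ 0.184 V

Stage 2 presents R3+R4 = 328.0 Ω as a load on stage 1's tap.
Stage 1's lower leg becomes R2‖(R3+R4) = 315.1 Ω, so V_mid = 8.74 × 315.1/8195 = 0.3361 V.
Stage 2 is itself unloaded: V_out = V_mid × R4/(R3+R4) = 0.3361 × 180/328.0 = 0.184 V.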